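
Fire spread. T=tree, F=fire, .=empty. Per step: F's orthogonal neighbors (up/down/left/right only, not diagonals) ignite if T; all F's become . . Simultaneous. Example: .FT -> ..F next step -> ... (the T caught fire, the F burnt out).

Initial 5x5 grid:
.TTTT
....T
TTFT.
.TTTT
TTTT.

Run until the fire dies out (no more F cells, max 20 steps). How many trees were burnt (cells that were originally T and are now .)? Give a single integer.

Step 1: +3 fires, +1 burnt (F count now 3)
Step 2: +4 fires, +3 burnt (F count now 4)
Step 3: +3 fires, +4 burnt (F count now 3)
Step 4: +1 fires, +3 burnt (F count now 1)
Step 5: +0 fires, +1 burnt (F count now 0)
Fire out after step 5
Initially T: 16, now '.': 20
Total burnt (originally-T cells now '.'): 11

Answer: 11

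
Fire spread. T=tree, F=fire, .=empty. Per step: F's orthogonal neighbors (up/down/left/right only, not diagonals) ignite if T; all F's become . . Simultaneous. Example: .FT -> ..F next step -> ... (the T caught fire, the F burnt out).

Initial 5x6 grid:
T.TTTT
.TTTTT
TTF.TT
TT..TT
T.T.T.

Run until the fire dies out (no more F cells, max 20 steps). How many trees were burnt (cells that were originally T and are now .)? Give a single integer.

Answer: 19

Derivation:
Step 1: +2 fires, +1 burnt (F count now 2)
Step 2: +5 fires, +2 burnt (F count now 5)
Step 3: +3 fires, +5 burnt (F count now 3)
Step 4: +4 fires, +3 burnt (F count now 4)
Step 5: +3 fires, +4 burnt (F count now 3)
Step 6: +2 fires, +3 burnt (F count now 2)
Step 7: +0 fires, +2 burnt (F count now 0)
Fire out after step 7
Initially T: 21, now '.': 28
Total burnt (originally-T cells now '.'): 19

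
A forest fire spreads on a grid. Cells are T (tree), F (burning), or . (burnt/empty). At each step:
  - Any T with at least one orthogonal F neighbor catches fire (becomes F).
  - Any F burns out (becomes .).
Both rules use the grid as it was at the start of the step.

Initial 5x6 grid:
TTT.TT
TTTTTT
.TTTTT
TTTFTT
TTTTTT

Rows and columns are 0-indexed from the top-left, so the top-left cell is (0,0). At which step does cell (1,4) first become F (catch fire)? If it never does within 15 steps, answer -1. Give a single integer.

Step 1: cell (1,4)='T' (+4 fires, +1 burnt)
Step 2: cell (1,4)='T' (+7 fires, +4 burnt)
Step 3: cell (1,4)='F' (+7 fires, +7 burnt)
  -> target ignites at step 3
Step 4: cell (1,4)='.' (+5 fires, +7 burnt)
Step 5: cell (1,4)='.' (+3 fires, +5 burnt)
Step 6: cell (1,4)='.' (+1 fires, +3 burnt)
Step 7: cell (1,4)='.' (+0 fires, +1 burnt)
  fire out at step 7

3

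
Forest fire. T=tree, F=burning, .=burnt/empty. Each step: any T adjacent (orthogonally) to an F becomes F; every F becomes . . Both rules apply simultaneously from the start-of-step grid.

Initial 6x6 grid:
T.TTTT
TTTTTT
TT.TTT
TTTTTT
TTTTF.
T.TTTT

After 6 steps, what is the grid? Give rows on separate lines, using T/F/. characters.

Step 1: 3 trees catch fire, 1 burn out
  T.TTTT
  TTTTTT
  TT.TTT
  TTTTFT
  TTTF..
  T.TTFT
Step 2: 6 trees catch fire, 3 burn out
  T.TTTT
  TTTTTT
  TT.TFT
  TTTF.F
  TTF...
  T.TF.F
Step 3: 6 trees catch fire, 6 burn out
  T.TTTT
  TTTTFT
  TT.F.F
  TTF...
  TF....
  T.F...
Step 4: 5 trees catch fire, 6 burn out
  T.TTFT
  TTTF.F
  TT....
  TF....
  F.....
  T.....
Step 5: 6 trees catch fire, 5 burn out
  T.TF.F
  TTF...
  TF....
  F.....
  ......
  F.....
Step 6: 3 trees catch fire, 6 burn out
  T.F...
  TF....
  F.....
  ......
  ......
  ......

T.F...
TF....
F.....
......
......
......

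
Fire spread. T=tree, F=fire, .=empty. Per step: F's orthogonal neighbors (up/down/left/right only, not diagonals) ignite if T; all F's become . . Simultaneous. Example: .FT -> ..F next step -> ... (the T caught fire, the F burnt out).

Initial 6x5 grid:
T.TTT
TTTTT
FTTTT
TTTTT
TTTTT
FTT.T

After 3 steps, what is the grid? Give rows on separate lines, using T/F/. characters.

Step 1: 5 trees catch fire, 2 burn out
  T.TTT
  FTTTT
  .FTTT
  FTTTT
  FTTTT
  .FT.T
Step 2: 6 trees catch fire, 5 burn out
  F.TTT
  .FTTT
  ..FTT
  .FTTT
  .FTTT
  ..F.T
Step 3: 4 trees catch fire, 6 burn out
  ..TTT
  ..FTT
  ...FT
  ..FTT
  ..FTT
  ....T

..TTT
..FTT
...FT
..FTT
..FTT
....T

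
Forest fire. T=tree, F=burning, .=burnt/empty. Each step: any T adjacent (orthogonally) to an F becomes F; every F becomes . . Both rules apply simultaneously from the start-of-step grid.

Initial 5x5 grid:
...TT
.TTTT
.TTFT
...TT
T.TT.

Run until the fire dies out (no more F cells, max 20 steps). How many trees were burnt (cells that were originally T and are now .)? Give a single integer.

Step 1: +4 fires, +1 burnt (F count now 4)
Step 2: +6 fires, +4 burnt (F count now 6)
Step 3: +3 fires, +6 burnt (F count now 3)
Step 4: +0 fires, +3 burnt (F count now 0)
Fire out after step 4
Initially T: 14, now '.': 24
Total burnt (originally-T cells now '.'): 13

Answer: 13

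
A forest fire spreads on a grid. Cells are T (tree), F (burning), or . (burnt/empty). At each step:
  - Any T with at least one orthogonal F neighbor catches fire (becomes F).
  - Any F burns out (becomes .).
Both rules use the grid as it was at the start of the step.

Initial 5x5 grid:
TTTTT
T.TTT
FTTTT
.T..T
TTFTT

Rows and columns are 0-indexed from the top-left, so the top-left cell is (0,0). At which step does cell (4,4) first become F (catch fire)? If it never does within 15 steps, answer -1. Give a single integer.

Step 1: cell (4,4)='T' (+4 fires, +2 burnt)
Step 2: cell (4,4)='F' (+5 fires, +4 burnt)
  -> target ignites at step 2
Step 3: cell (4,4)='.' (+4 fires, +5 burnt)
Step 4: cell (4,4)='.' (+3 fires, +4 burnt)
Step 5: cell (4,4)='.' (+2 fires, +3 burnt)
Step 6: cell (4,4)='.' (+1 fires, +2 burnt)
Step 7: cell (4,4)='.' (+0 fires, +1 burnt)
  fire out at step 7

2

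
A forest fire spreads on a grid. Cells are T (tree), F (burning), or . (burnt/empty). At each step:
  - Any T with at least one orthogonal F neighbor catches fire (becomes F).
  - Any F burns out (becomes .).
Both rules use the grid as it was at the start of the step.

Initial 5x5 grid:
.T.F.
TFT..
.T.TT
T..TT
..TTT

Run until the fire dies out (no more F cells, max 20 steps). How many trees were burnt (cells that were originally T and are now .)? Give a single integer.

Step 1: +4 fires, +2 burnt (F count now 4)
Step 2: +0 fires, +4 burnt (F count now 0)
Fire out after step 2
Initially T: 12, now '.': 17
Total burnt (originally-T cells now '.'): 4

Answer: 4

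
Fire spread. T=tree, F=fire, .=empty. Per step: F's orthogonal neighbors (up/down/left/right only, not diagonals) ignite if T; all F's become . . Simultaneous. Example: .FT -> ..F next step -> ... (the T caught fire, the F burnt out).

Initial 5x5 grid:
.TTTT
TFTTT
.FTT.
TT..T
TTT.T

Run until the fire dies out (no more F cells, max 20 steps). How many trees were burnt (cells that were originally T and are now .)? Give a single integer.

Answer: 15

Derivation:
Step 1: +5 fires, +2 burnt (F count now 5)
Step 2: +5 fires, +5 burnt (F count now 5)
Step 3: +4 fires, +5 burnt (F count now 4)
Step 4: +1 fires, +4 burnt (F count now 1)
Step 5: +0 fires, +1 burnt (F count now 0)
Fire out after step 5
Initially T: 17, now '.': 23
Total burnt (originally-T cells now '.'): 15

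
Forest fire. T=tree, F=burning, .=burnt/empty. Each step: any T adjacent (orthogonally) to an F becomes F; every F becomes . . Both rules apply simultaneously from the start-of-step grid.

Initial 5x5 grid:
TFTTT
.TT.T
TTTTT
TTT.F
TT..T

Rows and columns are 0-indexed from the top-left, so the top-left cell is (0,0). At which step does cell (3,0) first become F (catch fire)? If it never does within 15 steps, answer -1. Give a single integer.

Step 1: cell (3,0)='T' (+5 fires, +2 burnt)
Step 2: cell (3,0)='T' (+5 fires, +5 burnt)
Step 3: cell (3,0)='T' (+4 fires, +5 burnt)
Step 4: cell (3,0)='F' (+3 fires, +4 burnt)
  -> target ignites at step 4
Step 5: cell (3,0)='.' (+1 fires, +3 burnt)
Step 6: cell (3,0)='.' (+0 fires, +1 burnt)
  fire out at step 6

4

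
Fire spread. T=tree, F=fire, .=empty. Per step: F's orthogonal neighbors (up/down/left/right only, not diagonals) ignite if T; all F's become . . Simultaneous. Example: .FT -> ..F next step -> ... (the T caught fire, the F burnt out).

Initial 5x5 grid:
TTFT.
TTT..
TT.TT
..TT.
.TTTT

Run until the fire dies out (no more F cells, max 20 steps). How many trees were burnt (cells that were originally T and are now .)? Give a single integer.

Step 1: +3 fires, +1 burnt (F count now 3)
Step 2: +2 fires, +3 burnt (F count now 2)
Step 3: +2 fires, +2 burnt (F count now 2)
Step 4: +1 fires, +2 burnt (F count now 1)
Step 5: +0 fires, +1 burnt (F count now 0)
Fire out after step 5
Initially T: 16, now '.': 17
Total burnt (originally-T cells now '.'): 8

Answer: 8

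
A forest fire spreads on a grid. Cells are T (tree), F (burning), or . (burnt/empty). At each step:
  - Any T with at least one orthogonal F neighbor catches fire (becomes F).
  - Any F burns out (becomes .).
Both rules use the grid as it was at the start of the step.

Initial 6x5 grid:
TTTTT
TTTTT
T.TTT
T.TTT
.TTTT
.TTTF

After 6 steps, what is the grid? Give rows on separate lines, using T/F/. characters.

Step 1: 2 trees catch fire, 1 burn out
  TTTTT
  TTTTT
  T.TTT
  T.TTT
  .TTTF
  .TTF.
Step 2: 3 trees catch fire, 2 burn out
  TTTTT
  TTTTT
  T.TTT
  T.TTF
  .TTF.
  .TF..
Step 3: 4 trees catch fire, 3 burn out
  TTTTT
  TTTTT
  T.TTF
  T.TF.
  .TF..
  .F...
Step 4: 4 trees catch fire, 4 burn out
  TTTTT
  TTTTF
  T.TF.
  T.F..
  .F...
  .....
Step 5: 3 trees catch fire, 4 burn out
  TTTTF
  TTTF.
  T.F..
  T....
  .....
  .....
Step 6: 2 trees catch fire, 3 burn out
  TTTF.
  TTF..
  T....
  T....
  .....
  .....

TTTF.
TTF..
T....
T....
.....
.....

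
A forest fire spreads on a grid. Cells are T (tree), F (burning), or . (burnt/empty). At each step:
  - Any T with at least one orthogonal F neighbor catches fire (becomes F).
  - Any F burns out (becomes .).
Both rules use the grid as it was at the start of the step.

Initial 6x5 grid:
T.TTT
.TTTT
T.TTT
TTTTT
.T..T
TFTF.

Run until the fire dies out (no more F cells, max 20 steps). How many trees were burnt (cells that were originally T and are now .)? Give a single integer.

Step 1: +3 fires, +2 burnt (F count now 3)
Step 2: +1 fires, +3 burnt (F count now 1)
Step 3: +2 fires, +1 burnt (F count now 2)
Step 4: +3 fires, +2 burnt (F count now 3)
Step 5: +3 fires, +3 burnt (F count now 3)
Step 6: +5 fires, +3 burnt (F count now 5)
Step 7: +2 fires, +5 burnt (F count now 2)
Step 8: +1 fires, +2 burnt (F count now 1)
Step 9: +0 fires, +1 burnt (F count now 0)
Fire out after step 9
Initially T: 21, now '.': 29
Total burnt (originally-T cells now '.'): 20

Answer: 20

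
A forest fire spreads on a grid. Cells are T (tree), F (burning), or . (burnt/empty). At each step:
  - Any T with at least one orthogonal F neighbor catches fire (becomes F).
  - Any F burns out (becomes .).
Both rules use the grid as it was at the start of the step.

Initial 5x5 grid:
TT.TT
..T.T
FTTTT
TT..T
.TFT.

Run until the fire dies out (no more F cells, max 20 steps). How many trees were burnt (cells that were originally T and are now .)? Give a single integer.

Answer: 13

Derivation:
Step 1: +4 fires, +2 burnt (F count now 4)
Step 2: +2 fires, +4 burnt (F count now 2)
Step 3: +2 fires, +2 burnt (F count now 2)
Step 4: +1 fires, +2 burnt (F count now 1)
Step 5: +2 fires, +1 burnt (F count now 2)
Step 6: +1 fires, +2 burnt (F count now 1)
Step 7: +1 fires, +1 burnt (F count now 1)
Step 8: +0 fires, +1 burnt (F count now 0)
Fire out after step 8
Initially T: 15, now '.': 23
Total burnt (originally-T cells now '.'): 13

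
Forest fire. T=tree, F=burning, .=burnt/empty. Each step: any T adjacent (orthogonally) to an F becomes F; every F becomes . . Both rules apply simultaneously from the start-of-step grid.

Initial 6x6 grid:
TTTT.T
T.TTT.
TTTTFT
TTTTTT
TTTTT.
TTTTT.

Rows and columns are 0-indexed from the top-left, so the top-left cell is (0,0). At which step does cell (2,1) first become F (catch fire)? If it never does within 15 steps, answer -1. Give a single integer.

Step 1: cell (2,1)='T' (+4 fires, +1 burnt)
Step 2: cell (2,1)='T' (+5 fires, +4 burnt)
Step 3: cell (2,1)='F' (+6 fires, +5 burnt)
  -> target ignites at step 3
Step 4: cell (2,1)='.' (+5 fires, +6 burnt)
Step 5: cell (2,1)='.' (+5 fires, +5 burnt)
Step 6: cell (2,1)='.' (+3 fires, +5 burnt)
Step 7: cell (2,1)='.' (+1 fires, +3 burnt)
Step 8: cell (2,1)='.' (+0 fires, +1 burnt)
  fire out at step 8

3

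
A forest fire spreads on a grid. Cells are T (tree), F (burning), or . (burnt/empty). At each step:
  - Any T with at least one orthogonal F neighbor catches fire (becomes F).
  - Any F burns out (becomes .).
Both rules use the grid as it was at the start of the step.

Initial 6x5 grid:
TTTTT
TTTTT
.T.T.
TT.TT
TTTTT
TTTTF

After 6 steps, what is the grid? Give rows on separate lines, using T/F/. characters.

Step 1: 2 trees catch fire, 1 burn out
  TTTTT
  TTTTT
  .T.T.
  TT.TT
  TTTTF
  TTTF.
Step 2: 3 trees catch fire, 2 burn out
  TTTTT
  TTTTT
  .T.T.
  TT.TF
  TTTF.
  TTF..
Step 3: 3 trees catch fire, 3 burn out
  TTTTT
  TTTTT
  .T.T.
  TT.F.
  TTF..
  TF...
Step 4: 3 trees catch fire, 3 burn out
  TTTTT
  TTTTT
  .T.F.
  TT...
  TF...
  F....
Step 5: 3 trees catch fire, 3 burn out
  TTTTT
  TTTFT
  .T...
  TF...
  F....
  .....
Step 6: 5 trees catch fire, 3 burn out
  TTTFT
  TTF.F
  .F...
  F....
  .....
  .....

TTTFT
TTF.F
.F...
F....
.....
.....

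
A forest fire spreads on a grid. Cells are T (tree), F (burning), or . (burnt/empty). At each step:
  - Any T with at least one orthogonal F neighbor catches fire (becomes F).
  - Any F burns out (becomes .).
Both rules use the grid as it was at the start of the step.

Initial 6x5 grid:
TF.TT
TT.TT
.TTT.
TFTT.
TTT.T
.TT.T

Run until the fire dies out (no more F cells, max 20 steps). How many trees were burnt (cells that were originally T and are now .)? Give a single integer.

Step 1: +6 fires, +2 burnt (F count now 6)
Step 2: +6 fires, +6 burnt (F count now 6)
Step 3: +2 fires, +6 burnt (F count now 2)
Step 4: +1 fires, +2 burnt (F count now 1)
Step 5: +2 fires, +1 burnt (F count now 2)
Step 6: +1 fires, +2 burnt (F count now 1)
Step 7: +0 fires, +1 burnt (F count now 0)
Fire out after step 7
Initially T: 20, now '.': 28
Total burnt (originally-T cells now '.'): 18

Answer: 18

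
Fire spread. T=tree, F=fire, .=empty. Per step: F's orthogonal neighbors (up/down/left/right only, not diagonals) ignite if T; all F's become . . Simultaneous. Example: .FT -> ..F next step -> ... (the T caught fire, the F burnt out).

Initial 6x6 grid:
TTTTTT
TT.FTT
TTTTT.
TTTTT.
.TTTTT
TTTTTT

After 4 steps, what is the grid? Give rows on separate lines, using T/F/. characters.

Step 1: 3 trees catch fire, 1 burn out
  TTTFTT
  TT..FT
  TTTFT.
  TTTTT.
  .TTTTT
  TTTTTT
Step 2: 6 trees catch fire, 3 burn out
  TTF.FT
  TT...F
  TTF.F.
  TTTFT.
  .TTTTT
  TTTTTT
Step 3: 6 trees catch fire, 6 burn out
  TF...F
  TT....
  TF....
  TTF.F.
  .TTFTT
  TTTTTT
Step 4: 7 trees catch fire, 6 burn out
  F.....
  TF....
  F.....
  TF....
  .TF.FT
  TTTFTT

F.....
TF....
F.....
TF....
.TF.FT
TTTFTT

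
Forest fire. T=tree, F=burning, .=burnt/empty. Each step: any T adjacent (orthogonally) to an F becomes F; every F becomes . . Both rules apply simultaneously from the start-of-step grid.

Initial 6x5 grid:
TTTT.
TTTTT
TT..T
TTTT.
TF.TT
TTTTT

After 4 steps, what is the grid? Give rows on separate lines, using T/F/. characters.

Step 1: 3 trees catch fire, 1 burn out
  TTTT.
  TTTTT
  TT..T
  TFTT.
  F..TT
  TFTTT
Step 2: 5 trees catch fire, 3 burn out
  TTTT.
  TTTTT
  TF..T
  F.FT.
  ...TT
  F.FTT
Step 3: 4 trees catch fire, 5 burn out
  TTTT.
  TFTTT
  F...T
  ...F.
  ...TT
  ...FT
Step 4: 5 trees catch fire, 4 burn out
  TFTT.
  F.FTT
  ....T
  .....
  ...FT
  ....F

TFTT.
F.FTT
....T
.....
...FT
....F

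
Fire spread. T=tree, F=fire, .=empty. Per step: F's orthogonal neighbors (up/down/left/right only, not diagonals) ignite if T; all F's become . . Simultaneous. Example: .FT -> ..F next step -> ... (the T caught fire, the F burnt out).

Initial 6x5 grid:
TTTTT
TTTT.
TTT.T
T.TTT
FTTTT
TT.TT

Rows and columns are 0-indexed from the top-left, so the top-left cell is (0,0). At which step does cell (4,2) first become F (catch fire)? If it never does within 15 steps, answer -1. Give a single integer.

Step 1: cell (4,2)='T' (+3 fires, +1 burnt)
Step 2: cell (4,2)='F' (+3 fires, +3 burnt)
  -> target ignites at step 2
Step 3: cell (4,2)='.' (+4 fires, +3 burnt)
Step 4: cell (4,2)='.' (+6 fires, +4 burnt)
Step 5: cell (4,2)='.' (+4 fires, +6 burnt)
Step 6: cell (4,2)='.' (+3 fires, +4 burnt)
Step 7: cell (4,2)='.' (+1 fires, +3 burnt)
Step 8: cell (4,2)='.' (+1 fires, +1 burnt)
Step 9: cell (4,2)='.' (+0 fires, +1 burnt)
  fire out at step 9

2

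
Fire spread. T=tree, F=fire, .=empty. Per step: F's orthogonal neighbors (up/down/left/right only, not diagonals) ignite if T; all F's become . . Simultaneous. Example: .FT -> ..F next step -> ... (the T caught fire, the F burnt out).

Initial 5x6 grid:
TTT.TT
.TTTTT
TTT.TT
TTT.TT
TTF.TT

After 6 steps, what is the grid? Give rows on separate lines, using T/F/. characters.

Step 1: 2 trees catch fire, 1 burn out
  TTT.TT
  .TTTTT
  TTT.TT
  TTF.TT
  TF..TT
Step 2: 3 trees catch fire, 2 burn out
  TTT.TT
  .TTTTT
  TTF.TT
  TF..TT
  F...TT
Step 3: 3 trees catch fire, 3 burn out
  TTT.TT
  .TFTTT
  TF..TT
  F...TT
  ....TT
Step 4: 4 trees catch fire, 3 burn out
  TTF.TT
  .F.FTT
  F...TT
  ....TT
  ....TT
Step 5: 2 trees catch fire, 4 burn out
  TF..TT
  ....FT
  ....TT
  ....TT
  ....TT
Step 6: 4 trees catch fire, 2 burn out
  F...FT
  .....F
  ....FT
  ....TT
  ....TT

F...FT
.....F
....FT
....TT
....TT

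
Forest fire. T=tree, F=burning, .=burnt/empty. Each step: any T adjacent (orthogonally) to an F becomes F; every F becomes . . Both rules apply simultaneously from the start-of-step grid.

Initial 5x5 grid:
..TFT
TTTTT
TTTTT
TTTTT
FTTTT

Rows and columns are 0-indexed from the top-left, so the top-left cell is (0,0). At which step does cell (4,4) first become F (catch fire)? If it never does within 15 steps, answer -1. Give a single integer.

Step 1: cell (4,4)='T' (+5 fires, +2 burnt)
Step 2: cell (4,4)='T' (+6 fires, +5 burnt)
Step 3: cell (4,4)='T' (+8 fires, +6 burnt)
Step 4: cell (4,4)='F' (+2 fires, +8 burnt)
  -> target ignites at step 4
Step 5: cell (4,4)='.' (+0 fires, +2 burnt)
  fire out at step 5

4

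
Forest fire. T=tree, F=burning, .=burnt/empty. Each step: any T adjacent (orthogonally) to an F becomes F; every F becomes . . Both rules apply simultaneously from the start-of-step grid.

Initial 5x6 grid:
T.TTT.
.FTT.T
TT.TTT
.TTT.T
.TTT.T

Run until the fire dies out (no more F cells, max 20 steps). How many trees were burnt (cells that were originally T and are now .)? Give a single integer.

Answer: 19

Derivation:
Step 1: +2 fires, +1 burnt (F count now 2)
Step 2: +4 fires, +2 burnt (F count now 4)
Step 3: +4 fires, +4 burnt (F count now 4)
Step 4: +4 fires, +4 burnt (F count now 4)
Step 5: +2 fires, +4 burnt (F count now 2)
Step 6: +2 fires, +2 burnt (F count now 2)
Step 7: +1 fires, +2 burnt (F count now 1)
Step 8: +0 fires, +1 burnt (F count now 0)
Fire out after step 8
Initially T: 20, now '.': 29
Total burnt (originally-T cells now '.'): 19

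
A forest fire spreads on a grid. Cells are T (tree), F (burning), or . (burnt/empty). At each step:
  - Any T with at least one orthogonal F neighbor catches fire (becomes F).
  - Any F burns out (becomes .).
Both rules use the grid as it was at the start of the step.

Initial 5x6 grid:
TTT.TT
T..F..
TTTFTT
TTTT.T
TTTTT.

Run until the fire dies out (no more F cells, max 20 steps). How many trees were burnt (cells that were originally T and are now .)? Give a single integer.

Step 1: +3 fires, +2 burnt (F count now 3)
Step 2: +4 fires, +3 burnt (F count now 4)
Step 3: +5 fires, +4 burnt (F count now 5)
Step 4: +3 fires, +5 burnt (F count now 3)
Step 5: +2 fires, +3 burnt (F count now 2)
Step 6: +1 fires, +2 burnt (F count now 1)
Step 7: +1 fires, +1 burnt (F count now 1)
Step 8: +0 fires, +1 burnt (F count now 0)
Fire out after step 8
Initially T: 21, now '.': 28
Total burnt (originally-T cells now '.'): 19

Answer: 19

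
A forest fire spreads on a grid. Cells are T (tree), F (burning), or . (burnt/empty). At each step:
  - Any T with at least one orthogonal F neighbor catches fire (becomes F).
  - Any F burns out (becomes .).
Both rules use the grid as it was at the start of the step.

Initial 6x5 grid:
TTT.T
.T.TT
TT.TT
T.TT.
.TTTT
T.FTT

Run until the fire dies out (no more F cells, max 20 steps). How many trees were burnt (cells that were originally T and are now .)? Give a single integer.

Answer: 13

Derivation:
Step 1: +2 fires, +1 burnt (F count now 2)
Step 2: +4 fires, +2 burnt (F count now 4)
Step 3: +2 fires, +4 burnt (F count now 2)
Step 4: +1 fires, +2 burnt (F count now 1)
Step 5: +2 fires, +1 burnt (F count now 2)
Step 6: +1 fires, +2 burnt (F count now 1)
Step 7: +1 fires, +1 burnt (F count now 1)
Step 8: +0 fires, +1 burnt (F count now 0)
Fire out after step 8
Initially T: 21, now '.': 22
Total burnt (originally-T cells now '.'): 13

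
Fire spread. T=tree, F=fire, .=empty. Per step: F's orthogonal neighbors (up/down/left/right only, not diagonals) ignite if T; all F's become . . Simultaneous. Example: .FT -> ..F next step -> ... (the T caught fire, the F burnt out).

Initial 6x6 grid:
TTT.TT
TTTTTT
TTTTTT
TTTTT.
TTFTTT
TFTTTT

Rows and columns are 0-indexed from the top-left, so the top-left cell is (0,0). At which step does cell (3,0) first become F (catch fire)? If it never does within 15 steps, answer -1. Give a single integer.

Step 1: cell (3,0)='T' (+5 fires, +2 burnt)
Step 2: cell (3,0)='T' (+6 fires, +5 burnt)
Step 3: cell (3,0)='F' (+7 fires, +6 burnt)
  -> target ignites at step 3
Step 4: cell (3,0)='.' (+6 fires, +7 burnt)
Step 5: cell (3,0)='.' (+4 fires, +6 burnt)
Step 6: cell (3,0)='.' (+3 fires, +4 burnt)
Step 7: cell (3,0)='.' (+1 fires, +3 burnt)
Step 8: cell (3,0)='.' (+0 fires, +1 burnt)
  fire out at step 8

3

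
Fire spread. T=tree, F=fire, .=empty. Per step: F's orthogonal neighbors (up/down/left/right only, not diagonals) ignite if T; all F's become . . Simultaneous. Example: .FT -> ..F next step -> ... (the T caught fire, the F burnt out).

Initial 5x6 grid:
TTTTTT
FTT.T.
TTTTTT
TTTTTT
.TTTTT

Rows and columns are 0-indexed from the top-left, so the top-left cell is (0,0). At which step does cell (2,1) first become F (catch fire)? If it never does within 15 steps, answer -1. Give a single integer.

Step 1: cell (2,1)='T' (+3 fires, +1 burnt)
Step 2: cell (2,1)='F' (+4 fires, +3 burnt)
  -> target ignites at step 2
Step 3: cell (2,1)='.' (+3 fires, +4 burnt)
Step 4: cell (2,1)='.' (+4 fires, +3 burnt)
Step 5: cell (2,1)='.' (+4 fires, +4 burnt)
Step 6: cell (2,1)='.' (+5 fires, +4 burnt)
Step 7: cell (2,1)='.' (+2 fires, +5 burnt)
Step 8: cell (2,1)='.' (+1 fires, +2 burnt)
Step 9: cell (2,1)='.' (+0 fires, +1 burnt)
  fire out at step 9

2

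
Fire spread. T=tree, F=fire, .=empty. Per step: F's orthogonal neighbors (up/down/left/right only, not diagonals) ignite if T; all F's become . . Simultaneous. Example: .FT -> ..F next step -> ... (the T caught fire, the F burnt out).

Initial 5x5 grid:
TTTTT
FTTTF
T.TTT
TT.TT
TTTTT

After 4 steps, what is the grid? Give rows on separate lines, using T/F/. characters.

Step 1: 6 trees catch fire, 2 burn out
  FTTTF
  .FTF.
  F.TTF
  TT.TT
  TTTTT
Step 2: 6 trees catch fire, 6 burn out
  .FTF.
  ..F..
  ..TF.
  FT.TF
  TTTTT
Step 3: 6 trees catch fire, 6 burn out
  ..F..
  .....
  ..F..
  .F.F.
  FTTTF
Step 4: 2 trees catch fire, 6 burn out
  .....
  .....
  .....
  .....
  .FTF.

.....
.....
.....
.....
.FTF.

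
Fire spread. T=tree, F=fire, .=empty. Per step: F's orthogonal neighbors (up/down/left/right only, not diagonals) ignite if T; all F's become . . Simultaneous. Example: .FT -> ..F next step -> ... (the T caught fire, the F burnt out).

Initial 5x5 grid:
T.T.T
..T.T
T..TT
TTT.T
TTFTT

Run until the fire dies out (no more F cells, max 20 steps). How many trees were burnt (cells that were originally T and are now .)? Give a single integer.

Step 1: +3 fires, +1 burnt (F count now 3)
Step 2: +3 fires, +3 burnt (F count now 3)
Step 3: +2 fires, +3 burnt (F count now 2)
Step 4: +2 fires, +2 burnt (F count now 2)
Step 5: +2 fires, +2 burnt (F count now 2)
Step 6: +1 fires, +2 burnt (F count now 1)
Step 7: +0 fires, +1 burnt (F count now 0)
Fire out after step 7
Initially T: 16, now '.': 22
Total burnt (originally-T cells now '.'): 13

Answer: 13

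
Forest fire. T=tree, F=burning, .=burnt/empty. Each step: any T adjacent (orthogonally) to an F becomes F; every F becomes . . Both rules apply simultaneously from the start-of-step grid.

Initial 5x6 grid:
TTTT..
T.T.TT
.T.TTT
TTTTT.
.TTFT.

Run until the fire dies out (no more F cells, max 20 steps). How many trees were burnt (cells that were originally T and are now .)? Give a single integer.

Step 1: +3 fires, +1 burnt (F count now 3)
Step 2: +4 fires, +3 burnt (F count now 4)
Step 3: +2 fires, +4 burnt (F count now 2)
Step 4: +4 fires, +2 burnt (F count now 4)
Step 5: +1 fires, +4 burnt (F count now 1)
Step 6: +0 fires, +1 burnt (F count now 0)
Fire out after step 6
Initially T: 20, now '.': 24
Total burnt (originally-T cells now '.'): 14

Answer: 14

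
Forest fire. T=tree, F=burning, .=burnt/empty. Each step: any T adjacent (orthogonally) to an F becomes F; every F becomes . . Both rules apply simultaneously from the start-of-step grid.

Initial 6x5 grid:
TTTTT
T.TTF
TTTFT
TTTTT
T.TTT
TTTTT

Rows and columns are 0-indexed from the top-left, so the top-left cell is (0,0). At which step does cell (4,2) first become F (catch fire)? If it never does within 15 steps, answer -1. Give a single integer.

Step 1: cell (4,2)='T' (+5 fires, +2 burnt)
Step 2: cell (4,2)='T' (+6 fires, +5 burnt)
Step 3: cell (4,2)='F' (+6 fires, +6 burnt)
  -> target ignites at step 3
Step 4: cell (4,2)='.' (+5 fires, +6 burnt)
Step 5: cell (4,2)='.' (+3 fires, +5 burnt)
Step 6: cell (4,2)='.' (+1 fires, +3 burnt)
Step 7: cell (4,2)='.' (+0 fires, +1 burnt)
  fire out at step 7

3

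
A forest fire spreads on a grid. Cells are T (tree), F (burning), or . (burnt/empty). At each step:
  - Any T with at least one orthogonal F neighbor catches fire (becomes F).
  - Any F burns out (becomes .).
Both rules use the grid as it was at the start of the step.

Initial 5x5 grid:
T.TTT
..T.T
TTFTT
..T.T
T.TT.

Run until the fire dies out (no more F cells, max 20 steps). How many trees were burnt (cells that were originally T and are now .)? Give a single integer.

Answer: 13

Derivation:
Step 1: +4 fires, +1 burnt (F count now 4)
Step 2: +4 fires, +4 burnt (F count now 4)
Step 3: +4 fires, +4 burnt (F count now 4)
Step 4: +1 fires, +4 burnt (F count now 1)
Step 5: +0 fires, +1 burnt (F count now 0)
Fire out after step 5
Initially T: 15, now '.': 23
Total burnt (originally-T cells now '.'): 13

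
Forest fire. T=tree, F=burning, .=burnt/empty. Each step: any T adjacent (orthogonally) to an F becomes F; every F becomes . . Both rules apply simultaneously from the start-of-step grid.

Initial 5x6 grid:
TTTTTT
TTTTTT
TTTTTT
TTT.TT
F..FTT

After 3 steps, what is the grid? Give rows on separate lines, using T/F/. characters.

Step 1: 2 trees catch fire, 2 burn out
  TTTTTT
  TTTTTT
  TTTTTT
  FTT.TT
  ....FT
Step 2: 4 trees catch fire, 2 burn out
  TTTTTT
  TTTTTT
  FTTTTT
  .FT.FT
  .....F
Step 3: 5 trees catch fire, 4 burn out
  TTTTTT
  FTTTTT
  .FTTFT
  ..F..F
  ......

TTTTTT
FTTTTT
.FTTFT
..F..F
......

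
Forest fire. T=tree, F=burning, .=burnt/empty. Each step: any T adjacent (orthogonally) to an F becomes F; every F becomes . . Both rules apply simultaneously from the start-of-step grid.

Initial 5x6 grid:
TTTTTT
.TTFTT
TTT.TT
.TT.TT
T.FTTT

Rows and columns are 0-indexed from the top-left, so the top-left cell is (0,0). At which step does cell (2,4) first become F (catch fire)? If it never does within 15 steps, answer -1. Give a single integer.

Step 1: cell (2,4)='T' (+5 fires, +2 burnt)
Step 2: cell (2,4)='F' (+8 fires, +5 burnt)
  -> target ignites at step 2
Step 3: cell (2,4)='.' (+6 fires, +8 burnt)
Step 4: cell (2,4)='.' (+3 fires, +6 burnt)
Step 5: cell (2,4)='.' (+0 fires, +3 burnt)
  fire out at step 5

2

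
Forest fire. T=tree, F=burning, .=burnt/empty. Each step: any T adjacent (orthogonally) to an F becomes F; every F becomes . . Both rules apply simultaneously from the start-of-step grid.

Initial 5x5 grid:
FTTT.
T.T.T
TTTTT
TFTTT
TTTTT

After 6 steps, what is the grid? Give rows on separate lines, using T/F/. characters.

Step 1: 6 trees catch fire, 2 burn out
  .FTT.
  F.T.T
  TFTTT
  F.FTT
  TFTTT
Step 2: 6 trees catch fire, 6 burn out
  ..FT.
  ..T.T
  F.FTT
  ...FT
  F.FTT
Step 3: 5 trees catch fire, 6 burn out
  ...F.
  ..F.T
  ...FT
  ....F
  ...FT
Step 4: 2 trees catch fire, 5 burn out
  .....
  ....T
  ....F
  .....
  ....F
Step 5: 1 trees catch fire, 2 burn out
  .....
  ....F
  .....
  .....
  .....
Step 6: 0 trees catch fire, 1 burn out
  .....
  .....
  .....
  .....
  .....

.....
.....
.....
.....
.....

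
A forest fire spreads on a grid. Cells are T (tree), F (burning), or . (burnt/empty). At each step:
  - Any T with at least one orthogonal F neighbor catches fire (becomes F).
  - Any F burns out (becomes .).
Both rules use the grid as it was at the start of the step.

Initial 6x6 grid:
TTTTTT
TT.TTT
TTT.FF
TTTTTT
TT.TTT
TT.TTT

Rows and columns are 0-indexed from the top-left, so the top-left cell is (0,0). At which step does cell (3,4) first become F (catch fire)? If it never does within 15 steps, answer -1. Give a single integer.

Step 1: cell (3,4)='F' (+4 fires, +2 burnt)
  -> target ignites at step 1
Step 2: cell (3,4)='.' (+6 fires, +4 burnt)
Step 3: cell (3,4)='.' (+5 fires, +6 burnt)
Step 4: cell (3,4)='.' (+4 fires, +5 burnt)
Step 5: cell (3,4)='.' (+4 fires, +4 burnt)
Step 6: cell (3,4)='.' (+5 fires, +4 burnt)
Step 7: cell (3,4)='.' (+2 fires, +5 burnt)
Step 8: cell (3,4)='.' (+0 fires, +2 burnt)
  fire out at step 8

1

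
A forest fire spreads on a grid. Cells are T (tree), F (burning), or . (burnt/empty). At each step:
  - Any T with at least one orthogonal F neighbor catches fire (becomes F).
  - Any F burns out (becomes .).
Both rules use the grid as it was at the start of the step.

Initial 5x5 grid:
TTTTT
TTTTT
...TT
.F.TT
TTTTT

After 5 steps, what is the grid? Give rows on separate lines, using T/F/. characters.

Step 1: 1 trees catch fire, 1 burn out
  TTTTT
  TTTTT
  ...TT
  ...TT
  TFTTT
Step 2: 2 trees catch fire, 1 burn out
  TTTTT
  TTTTT
  ...TT
  ...TT
  F.FTT
Step 3: 1 trees catch fire, 2 burn out
  TTTTT
  TTTTT
  ...TT
  ...TT
  ...FT
Step 4: 2 trees catch fire, 1 burn out
  TTTTT
  TTTTT
  ...TT
  ...FT
  ....F
Step 5: 2 trees catch fire, 2 burn out
  TTTTT
  TTTTT
  ...FT
  ....F
  .....

TTTTT
TTTTT
...FT
....F
.....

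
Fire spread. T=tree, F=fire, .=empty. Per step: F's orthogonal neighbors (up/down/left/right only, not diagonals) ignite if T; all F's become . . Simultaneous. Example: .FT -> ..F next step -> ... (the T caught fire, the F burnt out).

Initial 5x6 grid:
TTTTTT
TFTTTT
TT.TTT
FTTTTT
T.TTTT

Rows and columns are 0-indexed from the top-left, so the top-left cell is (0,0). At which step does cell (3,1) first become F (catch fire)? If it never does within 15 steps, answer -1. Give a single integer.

Step 1: cell (3,1)='F' (+7 fires, +2 burnt)
  -> target ignites at step 1
Step 2: cell (3,1)='.' (+4 fires, +7 burnt)
Step 3: cell (3,1)='.' (+5 fires, +4 burnt)
Step 4: cell (3,1)='.' (+5 fires, +5 burnt)
Step 5: cell (3,1)='.' (+4 fires, +5 burnt)
Step 6: cell (3,1)='.' (+1 fires, +4 burnt)
Step 7: cell (3,1)='.' (+0 fires, +1 burnt)
  fire out at step 7

1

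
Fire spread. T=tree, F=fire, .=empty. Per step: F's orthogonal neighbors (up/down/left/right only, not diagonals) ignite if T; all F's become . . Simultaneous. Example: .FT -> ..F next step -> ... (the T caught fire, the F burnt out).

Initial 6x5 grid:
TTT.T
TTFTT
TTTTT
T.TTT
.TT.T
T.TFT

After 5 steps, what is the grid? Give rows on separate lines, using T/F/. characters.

Step 1: 6 trees catch fire, 2 burn out
  TTF.T
  TF.FT
  TTFTT
  T.TTT
  .TT.T
  T.F.F
Step 2: 8 trees catch fire, 6 burn out
  TF..T
  F...F
  TF.FT
  T.FTT
  .TF.F
  T....
Step 3: 7 trees catch fire, 8 burn out
  F...F
  .....
  F...F
  T..FF
  .F...
  T....
Step 4: 1 trees catch fire, 7 burn out
  .....
  .....
  .....
  F....
  .....
  T....
Step 5: 0 trees catch fire, 1 burn out
  .....
  .....
  .....
  .....
  .....
  T....

.....
.....
.....
.....
.....
T....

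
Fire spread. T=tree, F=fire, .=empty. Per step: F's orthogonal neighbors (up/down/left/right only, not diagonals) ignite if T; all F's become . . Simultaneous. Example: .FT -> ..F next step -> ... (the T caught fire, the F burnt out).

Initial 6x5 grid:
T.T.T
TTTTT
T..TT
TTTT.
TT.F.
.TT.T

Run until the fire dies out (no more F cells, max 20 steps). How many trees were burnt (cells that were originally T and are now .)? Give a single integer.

Answer: 19

Derivation:
Step 1: +1 fires, +1 burnt (F count now 1)
Step 2: +2 fires, +1 burnt (F count now 2)
Step 3: +3 fires, +2 burnt (F count now 3)
Step 4: +4 fires, +3 burnt (F count now 4)
Step 5: +6 fires, +4 burnt (F count now 6)
Step 6: +2 fires, +6 burnt (F count now 2)
Step 7: +1 fires, +2 burnt (F count now 1)
Step 8: +0 fires, +1 burnt (F count now 0)
Fire out after step 8
Initially T: 20, now '.': 29
Total burnt (originally-T cells now '.'): 19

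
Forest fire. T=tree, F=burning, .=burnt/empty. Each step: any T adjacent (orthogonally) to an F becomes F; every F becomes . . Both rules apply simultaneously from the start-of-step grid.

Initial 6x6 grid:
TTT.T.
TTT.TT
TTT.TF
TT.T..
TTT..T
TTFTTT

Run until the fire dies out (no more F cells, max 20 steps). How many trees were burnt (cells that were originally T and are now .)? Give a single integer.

Answer: 24

Derivation:
Step 1: +5 fires, +2 burnt (F count now 5)
Step 2: +4 fires, +5 burnt (F count now 4)
Step 3: +4 fires, +4 burnt (F count now 4)
Step 4: +3 fires, +4 burnt (F count now 3)
Step 5: +3 fires, +3 burnt (F count now 3)
Step 6: +3 fires, +3 burnt (F count now 3)
Step 7: +2 fires, +3 burnt (F count now 2)
Step 8: +0 fires, +2 burnt (F count now 0)
Fire out after step 8
Initially T: 25, now '.': 35
Total burnt (originally-T cells now '.'): 24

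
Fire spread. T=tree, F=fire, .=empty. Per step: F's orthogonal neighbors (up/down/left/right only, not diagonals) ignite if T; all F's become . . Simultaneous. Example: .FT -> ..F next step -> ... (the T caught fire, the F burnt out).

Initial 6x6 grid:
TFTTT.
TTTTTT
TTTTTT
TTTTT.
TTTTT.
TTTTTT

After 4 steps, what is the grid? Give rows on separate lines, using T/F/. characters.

Step 1: 3 trees catch fire, 1 burn out
  F.FTT.
  TFTTTT
  TTTTTT
  TTTTT.
  TTTTT.
  TTTTTT
Step 2: 4 trees catch fire, 3 burn out
  ...FT.
  F.FTTT
  TFTTTT
  TTTTT.
  TTTTT.
  TTTTTT
Step 3: 5 trees catch fire, 4 burn out
  ....F.
  ...FTT
  F.FTTT
  TFTTT.
  TTTTT.
  TTTTTT
Step 4: 5 trees catch fire, 5 burn out
  ......
  ....FT
  ...FTT
  F.FTT.
  TFTTT.
  TTTTTT

......
....FT
...FTT
F.FTT.
TFTTT.
TTTTTT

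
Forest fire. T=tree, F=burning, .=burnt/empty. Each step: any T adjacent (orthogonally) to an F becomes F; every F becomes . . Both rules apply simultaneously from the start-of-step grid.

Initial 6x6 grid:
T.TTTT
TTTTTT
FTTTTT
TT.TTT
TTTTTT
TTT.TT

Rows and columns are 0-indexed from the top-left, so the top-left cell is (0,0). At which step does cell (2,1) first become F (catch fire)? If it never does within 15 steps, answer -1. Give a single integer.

Step 1: cell (2,1)='F' (+3 fires, +1 burnt)
  -> target ignites at step 1
Step 2: cell (2,1)='.' (+5 fires, +3 burnt)
Step 3: cell (2,1)='.' (+4 fires, +5 burnt)
Step 4: cell (2,1)='.' (+6 fires, +4 burnt)
Step 5: cell (2,1)='.' (+6 fires, +6 burnt)
Step 6: cell (2,1)='.' (+4 fires, +6 burnt)
Step 7: cell (2,1)='.' (+3 fires, +4 burnt)
Step 8: cell (2,1)='.' (+1 fires, +3 burnt)
Step 9: cell (2,1)='.' (+0 fires, +1 burnt)
  fire out at step 9

1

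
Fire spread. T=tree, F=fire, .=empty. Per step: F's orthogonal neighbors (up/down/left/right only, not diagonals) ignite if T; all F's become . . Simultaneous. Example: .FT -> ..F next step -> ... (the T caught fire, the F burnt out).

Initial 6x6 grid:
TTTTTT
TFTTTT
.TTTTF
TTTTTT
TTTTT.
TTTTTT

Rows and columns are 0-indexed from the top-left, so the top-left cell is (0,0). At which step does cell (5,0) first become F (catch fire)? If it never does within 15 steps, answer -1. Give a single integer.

Step 1: cell (5,0)='T' (+7 fires, +2 burnt)
Step 2: cell (5,0)='T' (+9 fires, +7 burnt)
Step 3: cell (5,0)='T' (+7 fires, +9 burnt)
Step 4: cell (5,0)='T' (+5 fires, +7 burnt)
Step 5: cell (5,0)='F' (+4 fires, +5 burnt)
  -> target ignites at step 5
Step 6: cell (5,0)='.' (+0 fires, +4 burnt)
  fire out at step 6

5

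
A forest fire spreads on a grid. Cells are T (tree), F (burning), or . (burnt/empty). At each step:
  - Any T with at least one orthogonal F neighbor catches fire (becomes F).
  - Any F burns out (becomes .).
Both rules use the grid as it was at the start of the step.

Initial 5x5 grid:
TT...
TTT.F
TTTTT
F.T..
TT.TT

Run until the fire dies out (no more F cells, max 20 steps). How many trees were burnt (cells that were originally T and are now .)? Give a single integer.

Step 1: +3 fires, +2 burnt (F count now 3)
Step 2: +4 fires, +3 burnt (F count now 4)
Step 3: +3 fires, +4 burnt (F count now 3)
Step 4: +3 fires, +3 burnt (F count now 3)
Step 5: +0 fires, +3 burnt (F count now 0)
Fire out after step 5
Initially T: 15, now '.': 23
Total burnt (originally-T cells now '.'): 13

Answer: 13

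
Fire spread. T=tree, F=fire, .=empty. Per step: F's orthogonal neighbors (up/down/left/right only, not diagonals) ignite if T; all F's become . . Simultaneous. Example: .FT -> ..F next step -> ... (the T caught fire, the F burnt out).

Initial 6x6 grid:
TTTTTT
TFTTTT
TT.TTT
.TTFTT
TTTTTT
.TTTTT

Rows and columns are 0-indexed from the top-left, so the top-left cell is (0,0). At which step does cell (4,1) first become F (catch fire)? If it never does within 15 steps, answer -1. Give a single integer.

Step 1: cell (4,1)='T' (+8 fires, +2 burnt)
Step 2: cell (4,1)='T' (+10 fires, +8 burnt)
Step 3: cell (4,1)='F' (+7 fires, +10 burnt)
  -> target ignites at step 3
Step 4: cell (4,1)='.' (+5 fires, +7 burnt)
Step 5: cell (4,1)='.' (+1 fires, +5 burnt)
Step 6: cell (4,1)='.' (+0 fires, +1 burnt)
  fire out at step 6

3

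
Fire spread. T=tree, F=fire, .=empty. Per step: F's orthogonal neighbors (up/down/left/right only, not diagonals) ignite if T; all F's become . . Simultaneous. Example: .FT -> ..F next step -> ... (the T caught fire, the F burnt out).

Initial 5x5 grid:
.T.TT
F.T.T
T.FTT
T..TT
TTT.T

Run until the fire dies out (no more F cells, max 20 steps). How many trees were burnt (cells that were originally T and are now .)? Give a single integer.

Step 1: +3 fires, +2 burnt (F count now 3)
Step 2: +3 fires, +3 burnt (F count now 3)
Step 3: +3 fires, +3 burnt (F count now 3)
Step 4: +3 fires, +3 burnt (F count now 3)
Step 5: +2 fires, +3 burnt (F count now 2)
Step 6: +0 fires, +2 burnt (F count now 0)
Fire out after step 6
Initially T: 15, now '.': 24
Total burnt (originally-T cells now '.'): 14

Answer: 14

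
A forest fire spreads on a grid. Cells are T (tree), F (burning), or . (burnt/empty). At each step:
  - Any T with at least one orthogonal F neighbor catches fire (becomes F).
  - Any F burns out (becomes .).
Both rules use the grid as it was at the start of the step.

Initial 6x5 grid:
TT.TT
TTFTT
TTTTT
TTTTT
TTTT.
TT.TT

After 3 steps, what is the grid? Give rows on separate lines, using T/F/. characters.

Step 1: 3 trees catch fire, 1 burn out
  TT.TT
  TF.FT
  TTFTT
  TTTTT
  TTTT.
  TT.TT
Step 2: 7 trees catch fire, 3 burn out
  TF.FT
  F...F
  TF.FT
  TTFTT
  TTTT.
  TT.TT
Step 3: 7 trees catch fire, 7 burn out
  F...F
  .....
  F...F
  TF.FT
  TTFT.
  TT.TT

F...F
.....
F...F
TF.FT
TTFT.
TT.TT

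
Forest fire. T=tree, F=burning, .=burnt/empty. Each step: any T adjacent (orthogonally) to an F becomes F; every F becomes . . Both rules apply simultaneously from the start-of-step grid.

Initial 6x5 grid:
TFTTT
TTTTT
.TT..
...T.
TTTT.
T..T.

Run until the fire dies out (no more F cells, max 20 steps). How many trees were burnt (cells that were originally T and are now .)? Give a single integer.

Answer: 11

Derivation:
Step 1: +3 fires, +1 burnt (F count now 3)
Step 2: +4 fires, +3 burnt (F count now 4)
Step 3: +3 fires, +4 burnt (F count now 3)
Step 4: +1 fires, +3 burnt (F count now 1)
Step 5: +0 fires, +1 burnt (F count now 0)
Fire out after step 5
Initially T: 18, now '.': 23
Total burnt (originally-T cells now '.'): 11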